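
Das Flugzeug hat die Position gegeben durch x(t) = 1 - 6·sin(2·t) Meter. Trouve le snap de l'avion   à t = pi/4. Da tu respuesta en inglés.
To solve this, we need to take 4 derivatives of our position equation x(t) = 1 - 6·sin(2·t). The derivative of position gives velocity: v(t) = -12·cos(2·t). Taking d/dt of v(t), we find a(t) = 24·sin(2·t). Taking d/dt of a(t), we find j(t) = 48·cos(2·t). The derivative of jerk gives snap: s(t) = -96·sin(2·t). From the given snap equation s(t) = -96·sin(2·t), we substitute t = pi/4 to get s = -96.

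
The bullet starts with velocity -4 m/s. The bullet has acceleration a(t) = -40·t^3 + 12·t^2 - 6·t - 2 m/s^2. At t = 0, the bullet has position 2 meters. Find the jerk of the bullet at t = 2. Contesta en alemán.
Wir müssen unsere Gleichung für die Beschleunigung a(t) = -40·t^3 + 12·t^2 - 6·t - 2 1-mal ableiten. Durch Ableiten von der Beschleunigung erhalten wir den Ruck: j(t) = -120·t^2 + 24·t - 6. Aus der Gleichung für den Ruck j(t) = -120·t^2 + 24·t - 6, setzen wir t = 2 ein und erhalten j = -438.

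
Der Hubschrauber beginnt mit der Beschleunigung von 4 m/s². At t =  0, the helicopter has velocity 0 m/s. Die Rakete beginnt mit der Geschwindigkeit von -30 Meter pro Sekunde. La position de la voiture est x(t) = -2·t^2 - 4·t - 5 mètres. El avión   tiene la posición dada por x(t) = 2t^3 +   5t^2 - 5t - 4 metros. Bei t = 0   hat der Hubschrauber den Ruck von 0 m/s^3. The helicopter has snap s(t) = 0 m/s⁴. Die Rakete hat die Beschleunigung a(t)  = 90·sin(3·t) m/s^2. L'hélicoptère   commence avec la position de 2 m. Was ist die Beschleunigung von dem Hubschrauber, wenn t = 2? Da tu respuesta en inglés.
To find the answer, we compute 2 integrals of s(t) = 0. Finding the antiderivative of s(t) and using j(0) = 0: j(t) = 0. The antiderivative of jerk is acceleration. Using a(0) = 4, we get a(t) = 4. Using a(t) = 4 and substituting t = 2, we find a = 4.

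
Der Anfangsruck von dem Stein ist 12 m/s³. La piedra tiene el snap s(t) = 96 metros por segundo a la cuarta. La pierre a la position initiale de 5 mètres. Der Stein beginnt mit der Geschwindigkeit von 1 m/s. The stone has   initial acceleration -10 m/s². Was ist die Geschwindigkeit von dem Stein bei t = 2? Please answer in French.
Pour résoudre ceci, nous devons prendre 3 intégrales de notre équation du snap s(t) = 96. En intégrant le snap et en utilisant la condition initiale j(0) = 12, nous obtenons j(t) = 96·t + 12. En intégrant le jerk et en utilisant la condition initiale a(0) = -10, nous obtenons a(t) = 48·t^2 + 12·t - 10. En prenant ∫a(t)dt et en appliquant v(0) = 1, nous trouvons v(t) = 16·t^3 + 6·t^2 - 10·t + 1. En utilisant v(t) = 16·t^3 + 6·t^2 - 10·t + 1 et en substituant t = 2, nous trouvons v = 133.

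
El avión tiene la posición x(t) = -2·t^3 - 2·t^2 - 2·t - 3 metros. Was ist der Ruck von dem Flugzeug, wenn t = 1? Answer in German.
Wir müssen unsere Gleichung für die Position x(t) = -2·t^3 - 2·t^2 - 2·t - 3 3-mal ableiten. Durch Ableiten von der Position erhalten wir die Geschwindigkeit: v(t) = -6·t^2 - 4·t - 2. Die Ableitung von der Geschwindigkeit ergibt die Beschleunigung: a(t) = -12·t - 4. Mit d/dt von a(t) finden wir j(t) = -12. Wir haben den Ruck j(t) = -12. Durch Einsetzen von t = 1: j(1) = -12.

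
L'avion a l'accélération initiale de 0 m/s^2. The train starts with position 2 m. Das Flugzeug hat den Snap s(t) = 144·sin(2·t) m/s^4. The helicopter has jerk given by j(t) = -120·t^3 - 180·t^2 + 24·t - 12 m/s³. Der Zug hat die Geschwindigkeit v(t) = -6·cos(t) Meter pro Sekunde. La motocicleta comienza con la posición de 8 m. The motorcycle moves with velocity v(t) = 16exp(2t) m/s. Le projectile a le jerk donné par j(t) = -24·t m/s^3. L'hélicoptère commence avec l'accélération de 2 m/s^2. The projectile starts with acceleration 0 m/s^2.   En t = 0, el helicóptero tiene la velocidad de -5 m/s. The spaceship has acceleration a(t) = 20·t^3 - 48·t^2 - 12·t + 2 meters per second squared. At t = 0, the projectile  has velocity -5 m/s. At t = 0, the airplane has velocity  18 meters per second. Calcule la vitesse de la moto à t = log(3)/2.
De l'équation de la vitesse v(t) = 16·exp(2·t), nous substituons t = log(3)/2 pour obtenir v = 48.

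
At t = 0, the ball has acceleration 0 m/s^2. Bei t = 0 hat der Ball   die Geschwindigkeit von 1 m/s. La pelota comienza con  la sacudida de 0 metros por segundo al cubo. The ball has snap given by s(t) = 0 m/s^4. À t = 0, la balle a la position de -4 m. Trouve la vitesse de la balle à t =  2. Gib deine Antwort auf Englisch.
To solve this, we need to take 3 integrals of our snap equation s(t) = 0. Finding the integral of s(t) and using j(0) = 0: j(t) = 0. The antiderivative of jerk, with a(0) = 0, gives acceleration: a(t) = 0. Integrating acceleration and using the initial condition v(0) = 1, we get v(t) = 1. From the given velocity equation v(t) = 1, we substitute t = 2 to get v = 1.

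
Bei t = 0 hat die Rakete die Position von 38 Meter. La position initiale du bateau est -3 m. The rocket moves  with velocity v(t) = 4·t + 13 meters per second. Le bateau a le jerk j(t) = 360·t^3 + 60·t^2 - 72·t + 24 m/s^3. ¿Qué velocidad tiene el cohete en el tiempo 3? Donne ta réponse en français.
De l'équation de la vitesse v(t) = 4·t + 13, nous substituons t = 3 pour obtenir v = 25.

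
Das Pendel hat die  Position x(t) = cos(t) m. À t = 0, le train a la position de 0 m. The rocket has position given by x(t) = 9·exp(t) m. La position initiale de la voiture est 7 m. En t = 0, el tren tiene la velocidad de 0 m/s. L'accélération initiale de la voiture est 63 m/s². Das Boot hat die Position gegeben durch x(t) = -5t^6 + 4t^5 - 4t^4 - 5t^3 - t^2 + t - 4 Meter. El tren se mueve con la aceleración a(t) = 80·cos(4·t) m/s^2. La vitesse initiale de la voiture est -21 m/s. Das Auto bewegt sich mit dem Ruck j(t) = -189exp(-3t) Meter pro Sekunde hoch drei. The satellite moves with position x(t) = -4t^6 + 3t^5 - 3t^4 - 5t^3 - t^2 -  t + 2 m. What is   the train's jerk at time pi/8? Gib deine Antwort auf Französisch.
Pour résoudre ceci, nous devons prendre 1 dérivée de notre équation de l'accélération a(t) = 80·cos(4·t). En prenant d/dt de a(t), nous trouvons j(t) = -320·sin(4·t). En utilisant j(t) = -320·sin(4·t) et en substituant t = pi/8, nous trouvons j = -320.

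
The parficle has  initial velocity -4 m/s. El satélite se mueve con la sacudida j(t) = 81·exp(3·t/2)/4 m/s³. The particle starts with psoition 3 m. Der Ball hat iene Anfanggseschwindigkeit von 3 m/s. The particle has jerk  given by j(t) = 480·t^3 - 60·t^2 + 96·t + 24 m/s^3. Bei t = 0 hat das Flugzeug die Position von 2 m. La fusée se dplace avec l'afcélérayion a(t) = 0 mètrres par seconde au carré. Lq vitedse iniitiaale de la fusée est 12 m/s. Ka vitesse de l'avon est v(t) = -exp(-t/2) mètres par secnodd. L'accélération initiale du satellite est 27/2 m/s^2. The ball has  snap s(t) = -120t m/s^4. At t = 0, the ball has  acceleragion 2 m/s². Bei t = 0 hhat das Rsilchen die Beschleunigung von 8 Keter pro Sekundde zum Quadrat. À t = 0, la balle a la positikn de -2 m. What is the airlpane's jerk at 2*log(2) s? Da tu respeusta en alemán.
Ausgehend von der Geschwindigkeit v(t) = -exp(-t/2), nehmen wir 2 Ableitungen. Die Ableitung von der Geschwindigkeit ergibt die Beschleunigung: a(t) = exp(-t/2)/2. Mit d/dt von a(t) finden wir j(t) = -exp(-t/2)/4. Wir haben den Ruck j(t) = -exp(-t/2)/4. Durch Einsetzen von t = 2*log(2): j(2*log(2)) = -1/8.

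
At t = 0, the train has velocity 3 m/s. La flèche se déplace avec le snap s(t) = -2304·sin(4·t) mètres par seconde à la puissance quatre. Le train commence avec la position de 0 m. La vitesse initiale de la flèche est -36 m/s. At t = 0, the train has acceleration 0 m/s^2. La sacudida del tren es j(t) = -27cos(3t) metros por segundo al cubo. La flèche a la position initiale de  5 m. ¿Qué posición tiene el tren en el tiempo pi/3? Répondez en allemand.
Wir müssen das Integral unserer Gleichung für den Ruck j(t) = -27·cos(3·t) 3-mal finden. Durch Integration von dem Ruck und Verwendung der Anfangsbedingung a(0) = 0, erhalten wir a(t) = -9·sin(3·t). Das Integral von der Beschleunigung ist die Geschwindigkeit. Mit v(0) = 3 erhalten wir v(t) = 3·cos(3·t). Die Stammfunktion von der Geschwindigkeit ist die Position. Mit x(0) = 0 erhalten wir x(t) = sin(3·t). Aus der Gleichung für die Position x(t) = sin(3·t), setzen wir t = pi/3 ein und erhalten x = 0.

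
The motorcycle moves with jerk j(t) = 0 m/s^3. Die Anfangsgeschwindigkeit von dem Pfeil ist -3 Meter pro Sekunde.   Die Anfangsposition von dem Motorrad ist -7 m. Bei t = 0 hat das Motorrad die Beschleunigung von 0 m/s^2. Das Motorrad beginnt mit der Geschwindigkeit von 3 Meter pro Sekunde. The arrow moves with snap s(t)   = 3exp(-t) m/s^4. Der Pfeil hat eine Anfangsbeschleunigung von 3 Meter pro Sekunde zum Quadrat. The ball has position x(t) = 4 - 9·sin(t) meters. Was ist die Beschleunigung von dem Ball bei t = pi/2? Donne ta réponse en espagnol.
Debemos derivar nuestra ecuación de la posición x(t) = 4 - 9·sin(t) 2 veces. Tomando d/dt de x(t), encontramos v(t) = -9·cos(t). Derivando la velocidad, obtenemos la aceleración: a(t) = 9·sin(t). De la ecuación de la aceleración a(t) = 9·sin(t), sustituimos t = pi/2 para obtener a = 9.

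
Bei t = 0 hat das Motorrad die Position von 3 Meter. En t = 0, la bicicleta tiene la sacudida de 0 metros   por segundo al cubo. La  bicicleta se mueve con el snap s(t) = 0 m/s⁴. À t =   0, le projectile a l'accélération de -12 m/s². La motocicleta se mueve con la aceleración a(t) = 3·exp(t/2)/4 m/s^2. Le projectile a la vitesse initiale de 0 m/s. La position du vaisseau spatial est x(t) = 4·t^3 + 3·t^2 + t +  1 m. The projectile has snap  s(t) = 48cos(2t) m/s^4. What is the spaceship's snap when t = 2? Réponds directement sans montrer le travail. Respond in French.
s(2) = 0.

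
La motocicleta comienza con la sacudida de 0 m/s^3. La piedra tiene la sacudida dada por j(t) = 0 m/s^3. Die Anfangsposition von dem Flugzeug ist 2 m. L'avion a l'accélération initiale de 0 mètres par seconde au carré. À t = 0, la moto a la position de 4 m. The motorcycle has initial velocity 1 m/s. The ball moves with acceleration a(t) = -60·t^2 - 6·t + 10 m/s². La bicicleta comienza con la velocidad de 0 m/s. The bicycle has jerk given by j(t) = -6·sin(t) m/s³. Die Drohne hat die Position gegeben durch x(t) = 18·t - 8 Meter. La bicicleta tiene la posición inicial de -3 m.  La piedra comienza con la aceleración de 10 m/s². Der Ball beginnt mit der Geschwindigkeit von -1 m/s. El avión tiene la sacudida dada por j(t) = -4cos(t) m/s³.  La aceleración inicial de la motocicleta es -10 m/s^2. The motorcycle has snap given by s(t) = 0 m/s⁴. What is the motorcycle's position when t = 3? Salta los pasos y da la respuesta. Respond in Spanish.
x(3) = -38.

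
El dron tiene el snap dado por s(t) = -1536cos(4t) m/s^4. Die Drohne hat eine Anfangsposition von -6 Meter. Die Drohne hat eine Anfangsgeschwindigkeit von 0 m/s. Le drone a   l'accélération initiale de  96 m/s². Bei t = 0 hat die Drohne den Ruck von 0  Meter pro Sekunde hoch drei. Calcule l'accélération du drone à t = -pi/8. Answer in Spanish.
Para resolver esto, necesitamos tomar 2 integrales de nuestra ecuación del snap s(t) = -1536·cos(4·t). Tomando ∫s(t)dt y aplicando j(0) = 0, encontramos j(t) = -384·sin(4·t). Tomando ∫j(t)dt y aplicando a(0) = 96, encontramos a(t) = 96·cos(4·t). Usando a(t) = 96·cos(4·t) y sustituyendo t = -pi/8, encontramos a = 0.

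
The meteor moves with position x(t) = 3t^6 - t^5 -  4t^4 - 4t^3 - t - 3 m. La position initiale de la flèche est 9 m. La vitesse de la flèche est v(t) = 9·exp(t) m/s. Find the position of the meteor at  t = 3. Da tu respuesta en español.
Usando x(t) = 3·t^6 - t^5 - 4·t^4 - 4·t^3 - t - 3 y sustituyendo t = 3, encontramos x = 1506.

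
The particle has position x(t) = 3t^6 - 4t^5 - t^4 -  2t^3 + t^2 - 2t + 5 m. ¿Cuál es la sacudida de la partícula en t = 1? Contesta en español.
Debemos derivar nuestra ecuación de la posición x(t) = 3·t^6 - 4·t^5 - t^4 - 2·t^3 + t^2 - 2·t + 5 3 veces. Tomando d/dt de x(t), encontramos v(t) = 18·t^5 - 20·t^4 - 4·t^3 - 6·t^2 + 2·t - 2. Tomando d/dt de v(t), encontramos a(t) = 90·t^4 - 80·t^3 - 12·t^2 - 12·t + 2. La derivada de la aceleración da la sacudida: j(t) = 360·t^3 - 240·t^2 - 24·t - 12. Tenemos la sacudida j(t) = 360·t^3 - 240·t^2 - 24·t - 12. Sustituyendo t = 1: j(1) = 84.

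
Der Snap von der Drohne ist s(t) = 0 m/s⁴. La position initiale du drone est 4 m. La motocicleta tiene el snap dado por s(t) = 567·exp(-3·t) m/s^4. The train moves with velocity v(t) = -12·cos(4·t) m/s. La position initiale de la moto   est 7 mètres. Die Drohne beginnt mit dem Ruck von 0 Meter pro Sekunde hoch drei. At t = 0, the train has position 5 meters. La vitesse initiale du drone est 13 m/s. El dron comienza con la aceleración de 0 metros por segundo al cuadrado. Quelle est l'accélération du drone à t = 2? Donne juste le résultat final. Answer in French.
a(2) = 0.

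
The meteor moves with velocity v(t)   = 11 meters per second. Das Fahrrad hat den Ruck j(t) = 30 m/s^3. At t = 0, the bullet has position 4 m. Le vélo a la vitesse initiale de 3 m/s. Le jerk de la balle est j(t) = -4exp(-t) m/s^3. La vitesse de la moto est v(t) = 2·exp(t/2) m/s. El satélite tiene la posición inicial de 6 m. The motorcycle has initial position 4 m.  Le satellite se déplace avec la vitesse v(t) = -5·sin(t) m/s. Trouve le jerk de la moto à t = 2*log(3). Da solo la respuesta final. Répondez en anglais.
j(2*log(3)) = 3/2.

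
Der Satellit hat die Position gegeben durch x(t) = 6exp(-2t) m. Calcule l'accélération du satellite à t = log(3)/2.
En partant de la position x(t) = 6·exp(-2·t), nous prenons 2 dérivées. En prenant d/dt de x(t), nous trouvons v(t) = -12·exp(-2·t). La dérivée de la vitesse donne l'accélération: a(t) = 24·exp(-2·t). De l'équation de l'accélération a(t) = 24·exp(-2·t), nous substituons t = log(3)/2 pour obtenir a = 8.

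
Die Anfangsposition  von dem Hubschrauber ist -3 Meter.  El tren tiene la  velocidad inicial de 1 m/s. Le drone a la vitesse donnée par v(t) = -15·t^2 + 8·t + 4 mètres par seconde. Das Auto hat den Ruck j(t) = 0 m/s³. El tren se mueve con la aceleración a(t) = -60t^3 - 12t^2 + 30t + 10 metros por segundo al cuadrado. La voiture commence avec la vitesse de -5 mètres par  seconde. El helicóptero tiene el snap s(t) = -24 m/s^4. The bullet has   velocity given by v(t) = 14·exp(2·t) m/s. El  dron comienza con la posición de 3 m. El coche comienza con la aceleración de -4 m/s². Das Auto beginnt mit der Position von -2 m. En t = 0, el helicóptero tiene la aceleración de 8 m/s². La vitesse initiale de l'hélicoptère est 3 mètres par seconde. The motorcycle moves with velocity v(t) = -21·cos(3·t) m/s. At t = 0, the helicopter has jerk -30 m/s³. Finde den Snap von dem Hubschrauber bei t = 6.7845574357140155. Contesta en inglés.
From the given snap equation s(t) = -24, we substitute t = 6.7845574357140155 to get s = -24.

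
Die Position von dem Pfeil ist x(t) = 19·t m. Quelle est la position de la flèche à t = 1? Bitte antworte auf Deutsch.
Aus der Gleichung für die Position x(t) = 19·t, setzen wir t = 1 ein und erhalten x = 19.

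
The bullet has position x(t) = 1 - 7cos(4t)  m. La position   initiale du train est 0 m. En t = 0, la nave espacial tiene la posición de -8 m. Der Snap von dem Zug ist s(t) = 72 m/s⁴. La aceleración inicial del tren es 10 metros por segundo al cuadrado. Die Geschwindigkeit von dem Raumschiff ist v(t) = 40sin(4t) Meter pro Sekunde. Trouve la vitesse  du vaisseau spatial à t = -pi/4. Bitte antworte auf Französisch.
En utilisant v(t) = 40·sin(4·t) et en substituant t = -pi/4, nous trouvons v = 0.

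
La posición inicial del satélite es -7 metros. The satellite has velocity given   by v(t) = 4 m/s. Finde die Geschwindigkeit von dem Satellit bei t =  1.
Wir haben die Geschwindigkeit v(t) = 4. Durch Einsetzen von t = 1: v(1) = 4.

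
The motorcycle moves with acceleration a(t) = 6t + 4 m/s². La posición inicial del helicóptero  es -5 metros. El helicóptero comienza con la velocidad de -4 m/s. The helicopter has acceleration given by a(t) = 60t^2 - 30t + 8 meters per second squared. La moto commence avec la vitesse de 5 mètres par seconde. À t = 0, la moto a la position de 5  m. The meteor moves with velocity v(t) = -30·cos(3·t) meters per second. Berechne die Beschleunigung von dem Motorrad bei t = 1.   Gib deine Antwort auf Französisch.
En utilisant a(t) = 6·t + 4 et en substituant t = 1, nous trouvons a = 10.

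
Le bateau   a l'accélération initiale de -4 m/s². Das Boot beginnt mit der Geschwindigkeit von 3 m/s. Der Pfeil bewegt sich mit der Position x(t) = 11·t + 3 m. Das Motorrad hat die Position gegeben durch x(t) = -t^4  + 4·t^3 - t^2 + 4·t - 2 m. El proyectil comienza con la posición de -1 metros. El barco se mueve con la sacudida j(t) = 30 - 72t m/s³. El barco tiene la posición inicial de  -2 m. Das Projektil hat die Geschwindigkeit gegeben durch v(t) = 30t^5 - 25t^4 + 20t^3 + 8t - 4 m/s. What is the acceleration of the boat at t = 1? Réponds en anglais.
To solve this, we need to take 1 antiderivative of our jerk equation j(t) = 30 - 72·t. The antiderivative of jerk is acceleration. Using a(0) = -4, we get a(t) = -36·t^2 + 30·t - 4. Using a(t) = -36·t^2 + 30·t - 4 and substituting t = 1, we find a = -10.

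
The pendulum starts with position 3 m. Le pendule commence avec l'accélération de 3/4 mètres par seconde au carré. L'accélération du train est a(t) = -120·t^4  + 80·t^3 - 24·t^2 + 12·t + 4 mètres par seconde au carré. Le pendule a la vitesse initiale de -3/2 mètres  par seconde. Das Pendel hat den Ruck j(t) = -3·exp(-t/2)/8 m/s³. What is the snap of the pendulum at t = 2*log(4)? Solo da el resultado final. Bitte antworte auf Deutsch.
s(2*log(4)) = 3/64.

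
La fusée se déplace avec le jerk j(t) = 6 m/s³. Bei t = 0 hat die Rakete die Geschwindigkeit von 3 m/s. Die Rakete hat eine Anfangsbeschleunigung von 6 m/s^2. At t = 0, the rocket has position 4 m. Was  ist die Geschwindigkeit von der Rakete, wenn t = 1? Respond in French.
Nous devons trouver l'intégrale de notre équation du jerk j(t) = 6 2 fois. En prenant ∫j(t)dt et en appliquant a(0) = 6, nous trouvons a(t) = 6·t + 6. En intégrant l'accélération et en utilisant la condition initiale v(0) = 3, nous obtenons v(t) = 3·t^2 + 6·t + 3. Nous avons la vitesse v(t) = 3·t^2 + 6·t + 3. En substituant t = 1: v(1) = 12.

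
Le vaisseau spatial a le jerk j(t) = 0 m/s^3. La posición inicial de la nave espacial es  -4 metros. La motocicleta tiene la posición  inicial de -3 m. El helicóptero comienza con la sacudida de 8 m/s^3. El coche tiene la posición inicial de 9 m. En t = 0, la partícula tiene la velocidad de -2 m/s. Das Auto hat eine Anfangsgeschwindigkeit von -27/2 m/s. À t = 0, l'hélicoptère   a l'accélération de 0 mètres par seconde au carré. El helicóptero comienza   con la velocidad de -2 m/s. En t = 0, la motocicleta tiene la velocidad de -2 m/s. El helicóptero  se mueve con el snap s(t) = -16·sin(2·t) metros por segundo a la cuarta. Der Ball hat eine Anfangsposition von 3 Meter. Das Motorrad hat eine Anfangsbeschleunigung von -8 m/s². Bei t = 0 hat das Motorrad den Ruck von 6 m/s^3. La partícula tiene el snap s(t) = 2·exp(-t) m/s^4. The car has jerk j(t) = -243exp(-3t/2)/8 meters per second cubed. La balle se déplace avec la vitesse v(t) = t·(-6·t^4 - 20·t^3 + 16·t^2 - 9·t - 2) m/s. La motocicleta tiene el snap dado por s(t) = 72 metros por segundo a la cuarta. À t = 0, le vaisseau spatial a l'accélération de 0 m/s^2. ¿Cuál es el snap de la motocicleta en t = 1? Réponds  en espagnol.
Tenemos el snap s(t) = 72. Sustituyendo t = 1: s(1) = 72.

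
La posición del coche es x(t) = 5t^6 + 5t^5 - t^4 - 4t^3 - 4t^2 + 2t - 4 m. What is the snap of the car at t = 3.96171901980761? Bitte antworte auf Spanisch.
Debemos derivar nuestra ecuación de la posición x(t) = 5·t^6 + 5·t^5 - t^4 - 4·t^3 - 4·t^2 + 2·t - 4 4 veces. Derivando la posición, obtenemos la velocidad: v(t) = 30·t^5 + 25·t^4 - 4·t^3 - 12·t^2 - 8·t + 2. Tomando d/dt de v(t), encontramos a(t) = 150·t^4 + 100·t^3 - 12·t^2 - 24·t - 8. Tomando d/dt de a(t), encontramos j(t) = 600·t^3 + 300·t^2 - 24·t - 24. La derivada de la sacudida da el snap: s(t) = 1800·t^2 + 600·t - 24. Usando s(t) = 1800·t^2 + 600·t - 24 y sustituyendo t = 3.96171901980761, encontramos s = 30604.4230773142.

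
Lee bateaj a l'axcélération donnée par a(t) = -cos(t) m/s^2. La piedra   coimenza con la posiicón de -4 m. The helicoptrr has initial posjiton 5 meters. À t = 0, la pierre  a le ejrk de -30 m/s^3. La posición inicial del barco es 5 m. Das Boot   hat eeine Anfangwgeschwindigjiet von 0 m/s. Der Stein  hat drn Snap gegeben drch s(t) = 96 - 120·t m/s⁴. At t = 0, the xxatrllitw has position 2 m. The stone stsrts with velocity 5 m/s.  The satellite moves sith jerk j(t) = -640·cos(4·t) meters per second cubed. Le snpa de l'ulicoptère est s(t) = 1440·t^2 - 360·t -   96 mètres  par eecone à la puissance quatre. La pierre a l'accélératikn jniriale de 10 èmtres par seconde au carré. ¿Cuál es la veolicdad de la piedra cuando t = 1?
Debemos encontrar la antiderivada de nuestra ecuación del snap s(t) = 96 - 120·t 3 veces. Integrando el snap y usando la condición inicial j(0) = -30, obtenemos j(t) = -60·t^2 + 96·t - 30. La integral de la sacudida, con a(0) = 10, da la aceleración: a(t) = -20·t^3 + 48·t^2 - 30·t + 10. La antiderivada de la aceleración, con v(0) = 5, da la velocidad: v(t) = -5·t^4 + 16·t^3 - 15·t^2 + 10·t + 5. De la ecuación de la velocidad v(t) = -5·t^4 + 16·t^3 - 15·t^2 + 10·t + 5, sustituimos t = 1 para obtener v = 11.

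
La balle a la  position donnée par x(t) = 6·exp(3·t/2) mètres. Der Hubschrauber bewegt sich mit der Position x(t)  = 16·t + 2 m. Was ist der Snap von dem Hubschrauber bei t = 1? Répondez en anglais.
To solve this, we need to take 4 derivatives of our position equation x(t) = 16·t + 2. Differentiating position, we get velocity: v(t) = 16. Differentiating velocity, we get acceleration: a(t) = 0. Differentiating acceleration, we get jerk: j(t) = 0. The derivative of jerk gives snap: s(t) = 0. From the given snap equation s(t) = 0, we substitute t = 1 to get s = 0.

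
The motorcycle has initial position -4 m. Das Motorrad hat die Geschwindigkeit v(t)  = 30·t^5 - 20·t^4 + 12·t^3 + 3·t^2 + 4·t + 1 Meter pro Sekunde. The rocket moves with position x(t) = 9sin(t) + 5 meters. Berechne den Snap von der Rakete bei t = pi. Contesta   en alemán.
Um dies zu lösen, müssen wir 4 Ableitungen unserer Gleichung für die Position x(t) = 9·sin(t) + 5 nehmen. Die Ableitung von der Position ergibt die Geschwindigkeit: v(t) = 9·cos(t). Mit d/dt von v(t) finden wir a(t) = -9·sin(t). Die Ableitung von der Beschleunigung ergibt den Ruck: j(t) = -9·cos(t). Mit d/dt von j(t) finden wir s(t) = 9·sin(t). Mit s(t) = 9·sin(t) und Einsetzen von t = pi, finden wir s = 0.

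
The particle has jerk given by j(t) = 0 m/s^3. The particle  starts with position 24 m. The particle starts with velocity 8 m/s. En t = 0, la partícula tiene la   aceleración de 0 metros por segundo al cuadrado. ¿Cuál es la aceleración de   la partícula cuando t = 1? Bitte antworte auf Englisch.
We must find the antiderivative of our jerk equation j(t) = 0 1 time. Finding the antiderivative of j(t) and using a(0) = 0: a(t) = 0. Using a(t) = 0 and substituting t = 1, we find a = 0.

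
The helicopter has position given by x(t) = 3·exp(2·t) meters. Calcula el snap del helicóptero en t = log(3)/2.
Para resolver esto, necesitamos tomar 4 derivadas de nuestra ecuación de la posición x(t) = 3·exp(2·t). La derivada de la posición da la velocidad: v(t) = 6·exp(2·t). Tomando d/dt de v(t), encontramos a(t) = 12·exp(2·t). Tomando d/dt de a(t), encontramos j(t) = 24·exp(2·t). Tomando d/dt de j(t), encontramos s(t) = 48·exp(2·t). Usando s(t) = 48·exp(2·t) y sustituyendo t = log(3)/2, encontramos s = 144.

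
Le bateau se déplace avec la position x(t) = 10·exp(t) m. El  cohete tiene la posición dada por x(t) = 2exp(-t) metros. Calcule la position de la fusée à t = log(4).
En utilisant x(t) = 2·exp(-t) et en substituant t = log(4), nous trouvons x = 1/2.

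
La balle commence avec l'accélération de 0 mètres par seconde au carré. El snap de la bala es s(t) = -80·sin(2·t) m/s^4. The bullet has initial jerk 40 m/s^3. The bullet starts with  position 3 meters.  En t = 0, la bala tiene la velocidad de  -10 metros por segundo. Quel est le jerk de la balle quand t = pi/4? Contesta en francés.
Nous devons trouver la primitive de notre équation du snap s(t) = -80·sin(2·t) 1 fois. L'intégrale du snap est le jerk. En utilisant j(0) = 40, nous obtenons j(t) = 40·cos(2·t). De l'équation du jerk j(t) = 40·cos(2·t), nous substituons t = pi/4 pour obtenir j = 0.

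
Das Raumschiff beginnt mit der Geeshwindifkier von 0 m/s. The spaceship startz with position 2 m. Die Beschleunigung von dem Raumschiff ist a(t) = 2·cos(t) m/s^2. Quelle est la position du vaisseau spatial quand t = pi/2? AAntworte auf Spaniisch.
Necesitamos integrar nuestra ecuación de la aceleración a(t) = 2·cos(t) 2 veces. Integrando la aceleración y usando la condición inicial v(0) = 0, obtenemos v(t) = 2·sin(t). Tomando ∫v(t)dt y aplicando x(0) = 2, encontramos x(t) = 4 - 2·cos(t). De la ecuación de la posición x(t) = 4 - 2·cos(t), sustituimos t = pi/2 para obtener x = 4.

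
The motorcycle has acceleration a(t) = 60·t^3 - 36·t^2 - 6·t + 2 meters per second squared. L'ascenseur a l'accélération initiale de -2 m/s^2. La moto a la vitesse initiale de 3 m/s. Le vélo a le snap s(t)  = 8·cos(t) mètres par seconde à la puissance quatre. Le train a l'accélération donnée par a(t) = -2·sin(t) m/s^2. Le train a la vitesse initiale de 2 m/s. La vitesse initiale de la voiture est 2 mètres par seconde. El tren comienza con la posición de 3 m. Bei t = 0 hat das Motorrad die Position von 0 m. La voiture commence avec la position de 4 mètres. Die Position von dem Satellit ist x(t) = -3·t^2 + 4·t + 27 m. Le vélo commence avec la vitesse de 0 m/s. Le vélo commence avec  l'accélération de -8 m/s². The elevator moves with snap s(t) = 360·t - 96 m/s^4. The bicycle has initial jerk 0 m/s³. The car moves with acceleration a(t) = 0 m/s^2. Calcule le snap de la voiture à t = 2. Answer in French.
Pour résoudre ceci, nous devons prendre 2 dérivées de notre équation de l'accélération a(t) = 0. En dérivant l'accélération, nous obtenons le jerk: j(t) = 0. En prenant d/dt de j(t), nous trouvons s(t) = 0. En utilisant s(t) = 0 et en substituant t = 2, nous trouvons s = 0.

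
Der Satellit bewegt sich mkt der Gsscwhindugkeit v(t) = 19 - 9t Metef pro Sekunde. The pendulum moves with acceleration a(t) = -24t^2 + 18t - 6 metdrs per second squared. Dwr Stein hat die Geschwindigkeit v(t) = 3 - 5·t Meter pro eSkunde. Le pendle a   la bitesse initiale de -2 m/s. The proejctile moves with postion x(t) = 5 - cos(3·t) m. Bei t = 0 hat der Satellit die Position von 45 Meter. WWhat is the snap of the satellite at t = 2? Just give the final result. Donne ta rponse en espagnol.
En t = 2, s = 0.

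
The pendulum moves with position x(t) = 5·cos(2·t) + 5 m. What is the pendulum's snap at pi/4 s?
Starting from position x(t) = 5·cos(2·t) + 5, we take 4 derivatives. Differentiating position, we get velocity: v(t) = -10·sin(2·t). Taking d/dt of v(t), we find a(t) = -20·cos(2·t). Differentiating acceleration, we get jerk: j(t) = 40·sin(2·t). Taking d/dt of j(t), we find s(t) = 80·cos(2·t). From the given snap equation s(t) = 80·cos(2·t), we substitute t = pi/4 to get s = 0.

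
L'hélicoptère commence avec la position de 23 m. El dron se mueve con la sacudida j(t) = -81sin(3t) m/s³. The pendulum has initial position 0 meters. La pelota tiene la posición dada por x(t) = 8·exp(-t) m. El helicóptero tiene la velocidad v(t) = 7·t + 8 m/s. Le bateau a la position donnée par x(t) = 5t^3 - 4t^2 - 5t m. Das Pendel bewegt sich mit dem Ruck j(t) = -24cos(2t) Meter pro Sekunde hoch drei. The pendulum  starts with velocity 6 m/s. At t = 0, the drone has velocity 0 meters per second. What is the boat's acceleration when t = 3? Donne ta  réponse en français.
Nous devons dériver notre équation de la position x(t) = 5·t^3 - 4·t^2 - 5·t 2 fois. En dérivant la position, nous obtenons la vitesse: v(t) = 15·t^2 - 8·t - 5. En dérivant la vitesse, nous obtenons l'accélération: a(t) = 30·t - 8. Nous avons l'accélération a(t) = 30·t - 8. En substituant t = 3: a(3) = 82.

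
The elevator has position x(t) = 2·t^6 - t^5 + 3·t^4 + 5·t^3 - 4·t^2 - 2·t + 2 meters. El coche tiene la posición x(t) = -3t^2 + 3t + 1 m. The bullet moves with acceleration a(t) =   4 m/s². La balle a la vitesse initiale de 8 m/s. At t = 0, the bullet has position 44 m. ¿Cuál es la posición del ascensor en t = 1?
Usando x(t) = 2·t^6 - t^5 + 3·t^4 + 5·t^3 - 4·t^2 - 2·t + 2 y sustituyendo t = 1, encontramos x = 5.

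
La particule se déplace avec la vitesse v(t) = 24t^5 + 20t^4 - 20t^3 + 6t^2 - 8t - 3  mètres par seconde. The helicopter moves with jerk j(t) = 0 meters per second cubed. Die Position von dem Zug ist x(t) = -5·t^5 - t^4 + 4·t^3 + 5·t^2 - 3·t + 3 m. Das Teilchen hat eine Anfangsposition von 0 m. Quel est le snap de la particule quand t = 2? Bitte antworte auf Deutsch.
Um dies zu lösen, müssen wir 3 Ableitungen unserer Gleichung für die Geschwindigkeit v(t) = 24·t^5 + 20·t^4 - 20·t^3 + 6·t^2 - 8·t - 3 nehmen. Durch Ableiten von der Geschwindigkeit erhalten wir die Beschleunigung: a(t) = 120·t^4 + 80·t^3 - 60·t^2 + 12·t - 8. Mit d/dt von a(t) finden wir j(t) = 480·t^3 + 240·t^2 - 120·t + 12. Durch Ableiten von dem Ruck erhalten wir den Snap: s(t) = 1440·t^2 + 480·t - 120. Aus der Gleichung für den Snap s(t) = 1440·t^2 + 480·t - 120, setzen wir t = 2 ein und erhalten s = 6600.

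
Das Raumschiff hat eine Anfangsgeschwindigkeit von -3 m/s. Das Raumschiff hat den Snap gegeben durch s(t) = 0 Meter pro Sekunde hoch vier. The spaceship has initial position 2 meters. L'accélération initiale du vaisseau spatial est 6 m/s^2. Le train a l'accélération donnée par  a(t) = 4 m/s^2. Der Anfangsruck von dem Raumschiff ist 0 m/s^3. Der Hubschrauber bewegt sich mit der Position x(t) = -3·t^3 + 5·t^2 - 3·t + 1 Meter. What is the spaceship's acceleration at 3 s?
We must find the antiderivative of our snap equation s(t) = 0 2 times. Integrating snap and using the initial condition j(0) = 0, we get j(t) = 0. Taking ∫j(t)dt and applying a(0) = 6, we find a(t) = 6. From the given acceleration equation a(t) = 6, we substitute t = 3 to get a = 6.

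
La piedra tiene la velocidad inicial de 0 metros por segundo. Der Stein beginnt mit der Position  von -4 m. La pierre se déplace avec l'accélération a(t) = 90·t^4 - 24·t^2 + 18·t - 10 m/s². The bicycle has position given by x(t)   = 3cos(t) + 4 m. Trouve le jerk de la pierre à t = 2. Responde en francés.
Nous devons dériver notre équation de l'accélération a(t) = 90·t^4 - 24·t^2 + 18·t - 10 1 fois. La dérivée de l'accélération donne le jerk: j(t) = 360·t^3 - 48·t + 18. Nous avons le jerk j(t) = 360·t^3 - 48·t + 18. En substituant t = 2: j(2) = 2802.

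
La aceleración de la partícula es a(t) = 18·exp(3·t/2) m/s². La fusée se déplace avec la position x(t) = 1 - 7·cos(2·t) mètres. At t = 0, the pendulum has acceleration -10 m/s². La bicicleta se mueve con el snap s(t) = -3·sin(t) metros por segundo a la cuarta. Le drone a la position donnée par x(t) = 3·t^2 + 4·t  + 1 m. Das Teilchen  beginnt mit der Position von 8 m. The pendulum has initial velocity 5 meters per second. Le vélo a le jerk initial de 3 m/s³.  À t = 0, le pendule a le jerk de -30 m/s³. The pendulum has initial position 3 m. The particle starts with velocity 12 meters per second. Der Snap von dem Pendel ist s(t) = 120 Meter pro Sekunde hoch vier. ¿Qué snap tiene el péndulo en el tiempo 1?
De la ecuación del snap s(t) = 120, sustituimos t = 1 para obtener s = 120.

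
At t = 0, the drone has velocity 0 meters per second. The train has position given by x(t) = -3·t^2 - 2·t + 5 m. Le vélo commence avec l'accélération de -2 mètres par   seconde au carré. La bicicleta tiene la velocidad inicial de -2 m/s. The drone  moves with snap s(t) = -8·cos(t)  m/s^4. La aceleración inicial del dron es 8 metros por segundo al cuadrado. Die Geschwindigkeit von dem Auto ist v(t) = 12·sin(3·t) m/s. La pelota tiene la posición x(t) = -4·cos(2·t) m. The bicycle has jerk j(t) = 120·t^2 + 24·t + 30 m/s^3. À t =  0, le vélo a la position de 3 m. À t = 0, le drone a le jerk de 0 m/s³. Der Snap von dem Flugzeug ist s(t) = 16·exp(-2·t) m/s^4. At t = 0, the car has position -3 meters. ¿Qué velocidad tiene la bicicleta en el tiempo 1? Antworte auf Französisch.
Nous devons intégrer notre équation du jerk j(t) = 120·t^2 + 24·t + 30 2 fois. En prenant ∫j(t)dt et en appliquant a(0) = -2, nous trouvons a(t) = 40·t^3 + 12·t^2 + 30·t - 2. En prenant ∫a(t)dt et en appliquant v(0) = -2, nous trouvons v(t) = 10·t^4 + 4·t^3 + 15·t^2 - 2·t - 2. Nous avons la vitesse v(t) = 10·t^4 + 4·t^3 + 15·t^2 - 2·t - 2. En substituant t = 1: v(1) = 25.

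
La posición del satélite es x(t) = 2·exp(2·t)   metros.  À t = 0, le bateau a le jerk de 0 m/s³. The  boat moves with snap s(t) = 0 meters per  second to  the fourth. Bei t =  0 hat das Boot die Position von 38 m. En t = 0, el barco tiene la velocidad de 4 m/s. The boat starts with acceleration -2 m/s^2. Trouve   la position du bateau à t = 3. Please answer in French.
Nous devons intégrer notre équation du snap s(t) = 0 4 fois. En prenant ∫s(t)dt et en appliquant j(0) = 0, nous trouvons j(t) = 0. La primitive du jerk, avec a(0) = -2, donne l'accélération: a(t) = -2. En intégrant l'accélération et en utilisant la condition initiale v(0) = 4, nous obtenons v(t) = 4 - 2·t. En intégrant la vitesse et en utilisant la condition initiale x(0) = 38, nous obtenons x(t) = -t^2 + 4·t + 38. En utilisant x(t) = -t^2 + 4·t + 38 et en substituant t = 3, nous trouvons x = 41.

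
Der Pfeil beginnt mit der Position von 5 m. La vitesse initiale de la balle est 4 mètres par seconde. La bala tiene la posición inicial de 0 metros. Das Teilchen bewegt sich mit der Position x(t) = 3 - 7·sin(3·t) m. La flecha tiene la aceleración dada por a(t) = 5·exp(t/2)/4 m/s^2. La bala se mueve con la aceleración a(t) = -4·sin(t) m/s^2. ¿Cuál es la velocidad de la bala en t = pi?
Debemos encontrar la antiderivada de nuestra ecuación de la aceleración a(t) = -4·sin(t) 1 vez. La antiderivada de la aceleración es la velocidad. Usando v(0) = 4, obtenemos v(t) = 4·cos(t). De la ecuación de la velocidad v(t) = 4·cos(t), sustituimos t = pi para obtener v = -4.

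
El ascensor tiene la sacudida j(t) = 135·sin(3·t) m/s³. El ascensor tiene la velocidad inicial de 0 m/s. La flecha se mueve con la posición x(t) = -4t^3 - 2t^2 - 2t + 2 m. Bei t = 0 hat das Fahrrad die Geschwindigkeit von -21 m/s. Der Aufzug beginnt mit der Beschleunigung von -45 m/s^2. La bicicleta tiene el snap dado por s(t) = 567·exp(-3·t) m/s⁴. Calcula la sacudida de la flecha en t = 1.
Debemos derivar nuestra ecuación de la posición x(t) = -4·t^3 - 2·t^2 - 2·t + 2 3 veces. Derivando la posición, obtenemos la velocidad: v(t) = -12·t^2 - 4·t - 2. La derivada de la velocidad da la aceleración: a(t) = -24·t - 4. Derivando la aceleración, obtenemos la sacudida: j(t) = -24. Usando j(t) = -24 y sustituyendo t = 1, encontramos j = -24.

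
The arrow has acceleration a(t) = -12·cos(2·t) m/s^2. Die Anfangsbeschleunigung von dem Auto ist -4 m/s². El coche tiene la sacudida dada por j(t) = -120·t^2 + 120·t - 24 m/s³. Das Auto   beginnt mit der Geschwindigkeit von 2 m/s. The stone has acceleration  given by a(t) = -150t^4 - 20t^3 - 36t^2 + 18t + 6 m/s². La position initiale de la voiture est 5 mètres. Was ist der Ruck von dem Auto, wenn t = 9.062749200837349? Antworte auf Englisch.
Using j(t) = -120·t^2 + 120·t - 24 and substituting t = 9.062749200837349, we find j = -8792.48086517288.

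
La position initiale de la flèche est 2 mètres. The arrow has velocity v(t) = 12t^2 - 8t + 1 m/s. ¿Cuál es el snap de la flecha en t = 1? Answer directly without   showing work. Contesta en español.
La respuesta es 0.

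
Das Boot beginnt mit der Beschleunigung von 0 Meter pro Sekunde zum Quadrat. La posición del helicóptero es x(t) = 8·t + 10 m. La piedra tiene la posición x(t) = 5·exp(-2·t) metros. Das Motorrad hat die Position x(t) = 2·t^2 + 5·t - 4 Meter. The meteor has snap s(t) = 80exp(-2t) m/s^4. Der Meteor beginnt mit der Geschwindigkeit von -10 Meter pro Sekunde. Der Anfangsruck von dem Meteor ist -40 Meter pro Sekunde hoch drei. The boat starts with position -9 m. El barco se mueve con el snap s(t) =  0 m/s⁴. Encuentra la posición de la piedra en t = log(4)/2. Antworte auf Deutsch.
Aus der Gleichung für die Position x(t) = 5·exp(-2·t), setzen wir t = log(4)/2 ein und erhalten x = 5/4.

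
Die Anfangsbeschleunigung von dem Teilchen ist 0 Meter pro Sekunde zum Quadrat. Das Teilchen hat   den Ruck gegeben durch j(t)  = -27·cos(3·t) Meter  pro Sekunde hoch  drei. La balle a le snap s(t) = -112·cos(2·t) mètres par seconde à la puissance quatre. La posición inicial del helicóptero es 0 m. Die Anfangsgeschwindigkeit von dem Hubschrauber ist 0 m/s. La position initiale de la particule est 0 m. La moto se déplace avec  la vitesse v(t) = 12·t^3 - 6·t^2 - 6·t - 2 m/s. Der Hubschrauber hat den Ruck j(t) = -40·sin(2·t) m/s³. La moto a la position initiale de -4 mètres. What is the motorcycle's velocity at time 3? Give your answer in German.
Mit v(t) = 12·t^3 - 6·t^2 - 6·t - 2 und Einsetzen von t = 3, finden wir v = 250.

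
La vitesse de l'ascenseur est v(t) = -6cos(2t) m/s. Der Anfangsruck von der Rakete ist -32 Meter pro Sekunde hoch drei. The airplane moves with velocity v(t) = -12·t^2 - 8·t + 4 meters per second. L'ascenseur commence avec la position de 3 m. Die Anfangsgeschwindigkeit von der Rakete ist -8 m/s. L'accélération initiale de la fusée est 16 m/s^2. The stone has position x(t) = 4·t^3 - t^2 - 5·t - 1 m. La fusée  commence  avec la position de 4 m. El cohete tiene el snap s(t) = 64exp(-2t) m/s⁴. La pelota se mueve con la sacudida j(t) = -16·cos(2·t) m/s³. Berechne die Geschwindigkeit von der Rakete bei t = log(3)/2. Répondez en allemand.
Wir müssen die Stammfunktion unserer Gleichung für den Snap s(t) = 64·exp(-2·t) 3-mal finden. Mit ∫s(t)dt und Anwendung von j(0) = -32, finden wir j(t) = -32·exp(-2·t). Das Integral von dem Ruck, mit a(0) = 16, ergibt die Beschleunigung: a(t) = 16·exp(-2·t). Durch Integration von der Beschleunigung und Verwendung der Anfangsbedingung v(0) = -8, erhalten wir v(t) = -8·exp(-2·t). Wir haben die Geschwindigkeit v(t) = -8·exp(-2·t). Durch Einsetzen von t = log(3)/2: v(log(3)/2) = -8/3.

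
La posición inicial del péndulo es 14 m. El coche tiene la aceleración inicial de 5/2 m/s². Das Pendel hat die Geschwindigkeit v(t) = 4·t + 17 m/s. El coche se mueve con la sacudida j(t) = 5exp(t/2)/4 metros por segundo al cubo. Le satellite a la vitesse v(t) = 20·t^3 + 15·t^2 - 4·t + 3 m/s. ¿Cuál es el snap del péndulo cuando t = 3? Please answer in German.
Wir müssen unsere Gleichung für die Geschwindigkeit v(t) = 4·t + 17 3-mal ableiten. Durch Ableiten von der Geschwindigkeit erhalten wir die Beschleunigung: a(t) = 4. Durch Ableiten von der Beschleunigung erhalten wir den Ruck: j(t) = 0. Durch Ableiten von dem Ruck erhalten wir den Snap: s(t) = 0. Mit s(t) = 0 und Einsetzen von t = 3, finden wir s = 0.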